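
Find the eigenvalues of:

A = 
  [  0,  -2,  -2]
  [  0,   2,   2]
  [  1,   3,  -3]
λ = 0, (-1 + √41)/2, (-1 - √41)/2  (≈ 0, 2.702, -3.702)

Characteristic polynomial: det(λI - A) = λ³ + λ² - 10λ
The constant term is 0, so λ = 0 is a root: p(λ) = λ(λ² + λ - 10)
λ² + λ - 10 = 0  ⇒  λ = (-1 ± √((1)² - 4·(-10)))/2 = (-1 ± √(41))/2
  = (-1 + √41)/2,  (-1 - √41)/2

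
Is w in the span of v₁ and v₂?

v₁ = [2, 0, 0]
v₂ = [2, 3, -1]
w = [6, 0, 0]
Yes

Form the augmented matrix and row-reduce:
[v₁|v₂|w] = 
  [  2,   2,   6]
  [  0,   3,   0]
  [  0,  -1,   0]
R3 → R3 + (1/3)·R2
REF = 
  [  2,   2,   6]
  [  0,   3,   0]
  [  0,   0,   0]

No row of the form [0 0 | nonzero], so the system is consistent. Back-substitution gives c₁ = 3, c₂ = 0: w = (3)·v₁ + (0)·v₂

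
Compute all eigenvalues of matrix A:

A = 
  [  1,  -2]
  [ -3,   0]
tr(A) = 1, det(A) = -6
Characteristic polynomial: λ² - tr(A)λ + det(A) = λ² - λ - 6
λ² - λ - 6 = (λ + 2)(λ - 3)

λ = 3, -2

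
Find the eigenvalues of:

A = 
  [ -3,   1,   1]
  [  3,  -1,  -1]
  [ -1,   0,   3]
Characteristic polynomial: det(λI - A) = λ³ + λ² - 11λ
The constant term is 0, so λ = 0 is a root: p(λ) = λ(λ² + λ - 11)
λ² + λ - 11 = 0  ⇒  λ = (-1 ± √((1)² - 4·(-11)))/2 = (-1 ± √(45))/2
  = (-1 + 3√5)/2,  (-1 - 3√5)/2

λ = 0, (-1 + 3√5)/2, (-1 - 3√5)/2  (≈ 0, 2.854, -3.854)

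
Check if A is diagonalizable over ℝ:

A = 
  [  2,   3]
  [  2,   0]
Yes

tr(A) = 2, det(A) = -6
Characteristic polynomial: λ² - tr(A)λ + det(A) = λ² - 2λ - 6
λ² - 2λ - 6 = 0  ⇒  λ = (2 ± √((-2)² - 4·(-6)))/2 = (2 ± √(28))/2
  = 1 + √7,  1 - √7
Eigenvalues: 1 + √7, 1 - √7  (≈ 3.646, -1.646)
The two irrational eigenvalues are distinct (simple), so each has alg. mult. = geom. mult. = 1.
Sum of geometric multiplicities equals n, so A has n independent eigenvectors.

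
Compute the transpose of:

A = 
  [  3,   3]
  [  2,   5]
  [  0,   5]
Aᵀ = 
  [  3,   2,   0]
  [  3,   5,   5]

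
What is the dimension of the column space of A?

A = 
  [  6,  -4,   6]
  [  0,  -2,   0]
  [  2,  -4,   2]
dim(Col(A)) = 2

Row reduce:
R3 → R3 - (1/3)·R1
R3 → R3 - (4/3)·R2
REF = 
  [  6,  -4,   6]
  [  0,  -2,   0]
  [  0,   0,   0]
Pivot columns: 1, 2 → 2 pivots.
dim(Col(A)) = number of pivot columns = 2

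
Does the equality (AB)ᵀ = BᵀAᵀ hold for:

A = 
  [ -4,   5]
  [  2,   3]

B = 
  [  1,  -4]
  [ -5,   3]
Yes

(AB)ᵀ = 
  [-29, -13]
  [ 31,   1]

BᵀAᵀ = 
  [-29, -13]
  [ 31,   1]

Both sides are equal — this is the standard identity (AB)ᵀ = BᵀAᵀ, which holds for all A, B.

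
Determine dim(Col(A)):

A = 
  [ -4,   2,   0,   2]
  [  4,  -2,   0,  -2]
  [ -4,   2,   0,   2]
Row reduce:
R2 → R2 + (1)·R1
R3 → R3 - (1)·R1
REF = 
  [ -4,   2,   0,   2]
  [  0,   0,   0,   0]
  [  0,   0,   0,   0]
Pivot columns: 1 → 1 pivot.
dim(Col(A)) = number of pivot columns = 1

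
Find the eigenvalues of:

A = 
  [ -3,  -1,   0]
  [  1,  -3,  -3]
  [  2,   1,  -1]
Characteristic polynomial: det(λI - A) = λ³ + 7λ² + 19λ + 13
Testing integer divisors of the constant term: p(-1) = 0, so (λ + 1) is a factor:
p(λ) = (λ + 1)(λ² + 6λ + 13)
λ² + 6λ + 13 = 0  ⇒  λ = (-6 ± √((6)² - 4·(13)))/2 = (-6 ± √(-16))/2
  = -3 + 2i,  -3 - 2i

λ = -1, -3 + 2i, -3 - 2i  (≈ -1, -3 + 2i, -3 - 2i)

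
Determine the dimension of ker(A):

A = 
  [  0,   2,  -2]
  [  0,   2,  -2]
nullity(A) = 2

Row reduce:
R2 → R2 - (1)·R1
REF = 
  [  0,   2,  -2]
  [  0,   0,   0]
Pivot columns: 2 → 1 pivot.
rank(A) = 1, so nullity(A) = 3 - 1 = 2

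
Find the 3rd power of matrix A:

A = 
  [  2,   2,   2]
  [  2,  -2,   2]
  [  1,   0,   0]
A^3 = 
  [ 28,  20,  20]
  [ 20, -12,  20]
  [ 10,   0,   8]

A² = A·A:
A²[1,1] = (2)(2) + (2)(2) + (2)(1) = 10
A²[1,2] = (2)(2) + (2)(-2) + (2)(0) = 0
A²[1,3] = (2)(2) + (2)(2) + (2)(0) = 8
A²[2,1] = (2)(2) + (-2)(2) + (2)(1) = 2
A²[2,2] = (2)(2) + (-2)(-2) + (2)(0) = 8
A²[2,3] = (2)(2) + (-2)(2) + (2)(0) = 0
A²[3,1] = (1)(2) + (0)(2) + (0)(1) = 2
A²[3,2] = (1)(2) + (0)(-2) + (0)(0) = 2
A²[3,3] = (1)(2) + (0)(2) + (0)(0) = 2
A² = 
  [ 10,   0,   8]
  [  2,   8,   0]
  [  2,   2,   2]

A^3 = A^2·A:
A^3[1,1] = (10)(2) + (0)(2) + (8)(1) = 28
A^3[1,2] = (10)(2) + (0)(-2) + (8)(0) = 20
A^3[1,3] = (10)(2) + (0)(2) + (8)(0) = 20
A^3[2,1] = (2)(2) + (8)(2) + (0)(1) = 20
A^3[2,2] = (2)(2) + (8)(-2) + (0)(0) = -12
A^3[2,3] = (2)(2) + (8)(2) + (0)(0) = 20
A^3[3,1] = (2)(2) + (2)(2) + (2)(1) = 10
A^3[3,2] = (2)(2) + (2)(-2) + (2)(0) = 0
A^3[3,3] = (2)(2) + (2)(2) + (2)(0) = 8
A^3 = 
  [ 28,  20,  20]
  [ 20, -12,  20]
  [ 10,   0,   8]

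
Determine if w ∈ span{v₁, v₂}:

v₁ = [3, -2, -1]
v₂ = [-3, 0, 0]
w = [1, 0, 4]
No

Form the augmented matrix and row-reduce:
[v₁|v₂|w] = 
  [  3,  -3,   1]
  [ -2,   0,   0]
  [ -1,   0,   4]
R2 → R2 + (2/3)·R1
R3 → R3 + (1/3)·R1
R3 → R3 - (1/2)·R2
REF = 
  [  3,  -3,   1]
  [  0,  -2, 2/3]
  [  0,   0,   4]

Row 3 reads [0 0 | 4], i.e. 0 = 4, so the system is inconsistent and w ∉ span{v₁, v₂}.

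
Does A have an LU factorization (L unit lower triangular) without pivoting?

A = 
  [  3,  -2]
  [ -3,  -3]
Yes.
A[1,1] = 3 ≠ 0, so Gaussian elimination proceeds without a row swap: multiplier ℓ₂₁ = (-3)/(3) = -1, and U[2,2] = -3 - (-1)(-2) = -5.
L = 
  [  1,   0]
  [ -1,   1]
U = 
  [  3,  -2]
  [  0,  -5]
Check row 2 of LU: [(-1)(3), (-1)(-2) + (-5)] = [-3, -3] = row 2 of A ✓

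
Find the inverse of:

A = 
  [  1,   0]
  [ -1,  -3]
det(A) = (1)(-3) - (0)(-1) = -3
For a 2×2 matrix, A⁻¹ = (1/det(A)) · [[d, -b], [-c, a]]
    = (-1/3) · [[-3, 0], [1, 1]]

A⁻¹ = 
  [   1,    0]
  [-1/3, -1/3]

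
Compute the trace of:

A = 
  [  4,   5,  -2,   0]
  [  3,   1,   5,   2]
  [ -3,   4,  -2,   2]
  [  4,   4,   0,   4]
7

tr(A) = 4 + 1 + -2 + 4 = 7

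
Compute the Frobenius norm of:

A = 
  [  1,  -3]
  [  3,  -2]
||A||_F = 4.796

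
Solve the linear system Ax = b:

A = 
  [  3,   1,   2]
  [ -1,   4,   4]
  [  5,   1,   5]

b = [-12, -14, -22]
x = [-2, -2, -2]

Row reduce the augmented matrix [A|b]:
R2 → R2 + (1/3)·R1
R3 → R3 - (5/3)·R1
R3 → R3 + (2/13)·R2
REF = 
  [     3,      1,      2,    -12]
  [     0,   13/3,   14/3,    -18]
  [     0,      0,  31/13, -62/13]

Back-substitution:
x₃ = (-62/13) / (31/13) = -2
x₂ = (-18 - (14/3)(-2)) / (13/3) = -2
x₁ = (-12 - (1)(-2) - (2)(-2)) / 3 = -2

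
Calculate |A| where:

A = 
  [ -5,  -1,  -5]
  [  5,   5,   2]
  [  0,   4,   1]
-80

Cofactor expansion along row 1:
det(A) = (-5)·((5)(1) - (2)(4)) - (-1)·((5)(1) - (2)(0)) + (-5)·((5)(4) - (5)(0))
  = (-5)(-3) - (-1)(5) + (-5)(20)
  = -80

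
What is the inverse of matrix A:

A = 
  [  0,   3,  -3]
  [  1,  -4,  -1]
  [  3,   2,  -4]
det(A) = (0)·((-4)(-4) - (-1)(2)) - (3)·((1)(-4) - (-1)(3)) + (-3)·((1)(2) - (-4)(3))
  = (0)(18) - (3)(-1) + (-3)(14)
  = -39
det(A) = -39 ≠ 0, so A is invertible.

Cofactors Cᵢⱼ = (-1)ⁱ⁺ʲ·Mᵢⱼ:
C = 
  [ 18,   1,  14]
  [  6,   9,   9]
  [-15,  -3,  -3]

adj(A) = Cᵀ:
adj(A) = 
  [ 18,   6, -15]
  [  1,   9,  -3]
  [ 14,   9,  -3]

A⁻¹ = (-1/39) · adj(A):
A⁻¹ = 
  [ -6/13,  -2/13,   5/13]
  [ -1/39,  -3/13,   1/13]
  [-14/39,  -3/13,   1/13]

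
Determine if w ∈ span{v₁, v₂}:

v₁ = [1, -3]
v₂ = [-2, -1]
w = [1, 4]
Yes

Form the augmented matrix and row-reduce:
[v₁|v₂|w] = 
  [  1,  -2,   1]
  [ -3,  -1,   4]
R2 → R2 + (3)·R1
REF = 
  [  1,  -2,   1]
  [  0,  -7,   7]

No row of the form [0 0 | nonzero], so the system is consistent. Back-substitution gives c₁ = -1, c₂ = -1: w = (-1)·v₁ + (-1)·v₂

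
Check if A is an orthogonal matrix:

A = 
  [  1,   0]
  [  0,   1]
Yes

AᵀA = 
  [  1,   0]
  [  0,   1]
= I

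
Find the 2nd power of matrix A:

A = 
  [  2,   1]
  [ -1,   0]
A² = A·A:
A²[1,1] = (2)(2) + (1)(-1) = 3
A²[1,2] = (2)(1) + (1)(0) = 2
A²[2,1] = (-1)(2) + (0)(-1) = -2
A²[2,2] = (-1)(1) + (0)(0) = -1
A² = 
  [  3,   2]
  [ -2,  -1]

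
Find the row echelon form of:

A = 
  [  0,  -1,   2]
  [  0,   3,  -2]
Row operations:
R2 → R2 + (3)·R1

Resulting echelon form:
REF = 
  [  0,  -1,   2]
  [  0,   0,   4]

Rank = 2 (number of non-zero pivot rows).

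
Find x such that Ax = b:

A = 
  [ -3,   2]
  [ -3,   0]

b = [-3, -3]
Row reduce the augmented matrix [A|b]:
R2 → R2 - (1)·R1
REF = 
  [ -3,   2,  -3]
  [  0,  -2,   0]

Back-substitution:
x₂ = 0 / (-2) = 0
x₁ = (-3 - (2)(0)) / (-3) = 1

x = [1, 0]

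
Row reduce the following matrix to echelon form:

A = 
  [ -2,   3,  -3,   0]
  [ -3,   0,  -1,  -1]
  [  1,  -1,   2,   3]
Row operations:
R2 → R2 - (3/2)·R1
R3 → R3 + (1/2)·R1
R3 → R3 + (1/9)·R2

Resulting echelon form:
REF = 
  [  -2,    3,   -3,    0]
  [   0, -9/2,  7/2,   -1]
  [   0,    0,  8/9, 26/9]

Rank = 3 (number of non-zero pivot rows).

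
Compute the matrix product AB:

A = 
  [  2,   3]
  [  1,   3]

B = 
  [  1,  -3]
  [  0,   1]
AB = 
  [  2,  -3]
  [  1,   0]

A is 2×2 and B is 2×2, so AB is 2×2. Each entry is (row of A)·(column of B):
AB[1,1] = (2)(1) + (3)(0) = 2
AB[1,2] = (2)(-3) + (3)(1) = -3
AB[2,1] = (1)(1) + (3)(0) = 1
AB[2,2] = (1)(-3) + (3)(1) = 0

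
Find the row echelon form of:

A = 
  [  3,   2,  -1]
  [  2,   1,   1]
Row operations:
R2 → R2 - (2/3)·R1

Resulting echelon form:
REF = 
  [   3,    2,   -1]
  [   0, -1/3,  5/3]

Rank = 2 (number of non-zero pivot rows).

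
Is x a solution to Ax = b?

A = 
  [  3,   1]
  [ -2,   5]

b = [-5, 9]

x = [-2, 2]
No

Ax = [-4, 14] ≠ b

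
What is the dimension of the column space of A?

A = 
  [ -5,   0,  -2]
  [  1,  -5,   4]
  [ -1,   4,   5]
Row reduce:
R2 → R2 + (1/5)·R1
R3 → R3 - (1/5)·R1
R3 → R3 + (4/5)·R2
REF = 
  [    -5,      0,     -2]
  [     0,     -5,   18/5]
  [     0,      0, 207/25]
Pivot columns: 1, 2, 3 → 3 pivots.
dim(Col(A)) = number of pivot columns = 3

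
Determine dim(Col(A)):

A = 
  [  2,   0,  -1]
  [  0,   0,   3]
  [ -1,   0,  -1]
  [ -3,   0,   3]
Row reduce:
R3 → R3 + (1/2)·R1
R4 → R4 + (3/2)·R1
R3 → R3 + (1/2)·R2
R4 → R4 - (1/2)·R2
REF = 
  [  2,   0,  -1]
  [  0,   0,   3]
  [  0,   0,   0]
  [  0,   0,   0]
Pivot columns: 1, 3 → 2 pivots.
dim(Col(A)) = number of pivot columns = 2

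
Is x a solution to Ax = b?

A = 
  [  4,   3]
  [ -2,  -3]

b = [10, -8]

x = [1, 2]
Yes

Ax = [10, -8] = b ✓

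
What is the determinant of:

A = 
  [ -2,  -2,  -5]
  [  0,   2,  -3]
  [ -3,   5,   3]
Cofactor expansion along row 1:
det(A) = (-2)·((2)(3) - (-3)(5)) - (-2)·((0)(3) - (-3)(-3)) + (-5)·((0)(5) - (2)(-3))
  = (-2)(21) - (-2)(-9) + (-5)(6)
  = -90

det(A) = -90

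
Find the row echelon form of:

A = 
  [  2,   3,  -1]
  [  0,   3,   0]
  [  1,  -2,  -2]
Row operations:
R3 → R3 - (1/2)·R1
R3 → R3 + (7/6)·R2

Resulting echelon form:
REF = 
  [   2,    3,   -1]
  [   0,    3,    0]
  [   0,    0, -3/2]

Rank = 3 (number of non-zero pivot rows).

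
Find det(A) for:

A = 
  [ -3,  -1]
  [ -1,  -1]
For a 2×2 matrix, det = ad - bc = (-3)(-1) - (-1)(-1) = 2

det(A) = 2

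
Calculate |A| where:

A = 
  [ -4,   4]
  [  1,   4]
For a 2×2 matrix, det = ad - bc = (-4)(4) - (4)(1) = -20

det(A) = -20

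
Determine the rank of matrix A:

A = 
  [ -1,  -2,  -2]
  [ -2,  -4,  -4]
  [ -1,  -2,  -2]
rank(A) = 1

Row reduce:
R2 → R2 - (2)·R1
R3 → R3 - (1)·R1
REF = 
  [ -1,  -2,  -2]
  [  0,   0,   0]
  [  0,   0,   0]
Pivot columns: 1 → 1 pivot.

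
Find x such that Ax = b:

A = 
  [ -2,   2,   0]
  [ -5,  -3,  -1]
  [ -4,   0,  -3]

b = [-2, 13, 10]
x = [-1, -2, -2]

Row reduce the augmented matrix [A|b]:
R2 → R2 - (5/2)·R1
R3 → R3 - (2)·R1
R3 → R3 - (1/2)·R2
REF = 
  [  -2,    2,    0,   -2]
  [   0,   -8,   -1,   18]
  [   0,    0, -5/2,    5]

Back-substitution:
x₃ = 5 / (-5/2) = -2
x₂ = (18 - (-1)(-2)) / (-8) = -2
x₁ = (-2 - (2)(-2) - (0)(-2)) / (-2) = -1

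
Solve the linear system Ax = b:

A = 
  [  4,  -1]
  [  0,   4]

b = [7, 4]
Row reduce the augmented matrix [A|b]:
(already in echelon form)
REF = 
  [  4,  -1,   7]
  [  0,   4,   4]

Back-substitution:
x₂ = 4 / 4 = 1
x₁ = (7 - (-1)(1)) / 4 = 2

x = [2, 1]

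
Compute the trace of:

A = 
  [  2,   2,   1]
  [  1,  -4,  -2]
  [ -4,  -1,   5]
3

tr(A) = 2 + -4 + 5 = 3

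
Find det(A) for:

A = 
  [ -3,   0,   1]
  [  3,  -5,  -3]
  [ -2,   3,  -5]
Cofactor expansion along row 1:
det(A) = (-3)·((-5)(-5) - (-3)(3)) - (0)·((3)(-5) - (-3)(-2)) + (1)·((3)(3) - (-5)(-2))
  = (-3)(34) - (0)(-21) + (1)(-1)
  = -103

det(A) = -103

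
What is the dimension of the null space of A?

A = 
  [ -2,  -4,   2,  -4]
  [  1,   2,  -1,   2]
nullity(A) = 3

Row reduce:
R2 → R2 + (1/2)·R1
REF = 
  [ -2,  -4,   2,  -4]
  [  0,   0,   0,   0]
Pivot columns: 1 → 1 pivot.
rank(A) = 1, so nullity(A) = 4 - 1 = 3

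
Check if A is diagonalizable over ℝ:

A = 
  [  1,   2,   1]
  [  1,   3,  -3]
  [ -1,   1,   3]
No

Characteristic polynomial: det(λI - A) = λ³ - 7λ² + 17λ - 16
By the rational root theorem any rational root is an integer dividing 16; none of those is a root, so p(λ) has no rational roots and hence (being an irreducible cubic) no repeated roots.
Discriminant of the cubic: Δ = -83
Δ < 0 ⇒ one real eigenvalue and a complex-conjugate pair: λ ≈ 3.353, 1.823 + 1.203i, 1.823 - 1.203i
Has complex eigenvalues (not diagonalizable over ℝ).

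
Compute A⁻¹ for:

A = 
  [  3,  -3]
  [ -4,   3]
det(A) = (3)(3) - (-3)(-4) = -3
For a 2×2 matrix, A⁻¹ = (1/det(A)) · [[d, -b], [-c, a]]
    = (-1/3) · [[3, 3], [4, 3]]

A⁻¹ = 
  [  -1,   -1]
  [-4/3,   -1]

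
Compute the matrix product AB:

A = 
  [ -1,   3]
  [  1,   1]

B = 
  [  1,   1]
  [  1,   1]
A is 2×2 and B is 2×2, so AB is 2×2. Each entry is (row of A)·(column of B):
AB[1,1] = (-1)(1) + (3)(1) = 2
AB[1,2] = (-1)(1) + (3)(1) = 2
AB[2,1] = (1)(1) + (1)(1) = 2
AB[2,2] = (1)(1) + (1)(1) = 2

AB = 
  [  2,   2]
  [  2,   2]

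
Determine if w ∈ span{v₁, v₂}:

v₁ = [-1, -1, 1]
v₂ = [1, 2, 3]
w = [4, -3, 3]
No

Form the augmented matrix and row-reduce:
[v₁|v₂|w] = 
  [ -1,   1,   4]
  [ -1,   2,  -3]
  [  1,   3,   3]
R2 → R2 - (1)·R1
R3 → R3 + (1)·R1
R3 → R3 - (4)·R2
REF = 
  [ -1,   1,   4]
  [  0,   1,  -7]
  [  0,   0,  35]

Row 3 reads [0 0 | 35], i.e. 0 = 35, so the system is inconsistent and w ∉ span{v₁, v₂}.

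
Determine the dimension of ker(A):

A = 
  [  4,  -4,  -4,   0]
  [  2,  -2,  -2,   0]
nullity(A) = 3

Row reduce:
R2 → R2 - (1/2)·R1
REF = 
  [  4,  -4,  -4,   0]
  [  0,   0,   0,   0]
Pivot columns: 1 → 1 pivot.
rank(A) = 1, so nullity(A) = 4 - 1 = 3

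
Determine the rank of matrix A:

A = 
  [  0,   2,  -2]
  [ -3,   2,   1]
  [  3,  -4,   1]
Row reduce:
Swap R1 ↔ R2
R3 → R3 + (1)·R1
R3 → R3 + (1)·R2
REF = 
  [ -3,   2,   1]
  [  0,   2,  -2]
  [  0,   0,   0]
Pivot columns: 1, 2 → 2 pivots.

rank(A) = 2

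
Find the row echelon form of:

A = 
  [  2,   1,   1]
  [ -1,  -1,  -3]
Row operations:
R2 → R2 + (1/2)·R1

Resulting echelon form:
REF = 
  [   2,    1,    1]
  [   0, -1/2, -5/2]

Rank = 2 (number of non-zero pivot rows).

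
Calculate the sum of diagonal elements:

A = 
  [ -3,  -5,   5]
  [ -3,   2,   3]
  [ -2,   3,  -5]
-6

tr(A) = -3 + 2 + -5 = -6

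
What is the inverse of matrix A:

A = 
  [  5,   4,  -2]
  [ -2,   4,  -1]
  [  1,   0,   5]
det(A) = (5)·((4)(5) - (-1)(0)) - (4)·((-2)(5) - (-1)(1)) + (-2)·((-2)(0) - (4)(1))
  = (5)(20) - (4)(-9) + (-2)(-4)
  = 144
det(A) = 144 ≠ 0, so A is invertible.

Cofactors Cᵢⱼ = (-1)ⁱ⁺ʲ·Mᵢⱼ:
C = 
  [ 20,   9,  -4]
  [-20,  27,   4]
  [  4,   9,  28]

adj(A) = Cᵀ:
adj(A) = 
  [ 20, -20,   4]
  [  9,  27,   9]
  [ -4,   4,  28]

A⁻¹ = (1/144) · adj(A):
A⁻¹ = 
  [ 5/36, -5/36,  1/36]
  [ 1/16,  3/16,  1/16]
  [-1/36,  1/36,  7/36]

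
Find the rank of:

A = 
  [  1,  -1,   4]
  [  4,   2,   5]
Row reduce:
R2 → R2 - (4)·R1
REF = 
  [  1,  -1,   4]
  [  0,   6, -11]
Pivot columns: 1, 2 → 2 pivots.

rank(A) = 2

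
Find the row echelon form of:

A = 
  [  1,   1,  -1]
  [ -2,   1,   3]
Row operations:
R2 → R2 + (2)·R1

Resulting echelon form:
REF = 
  [  1,   1,  -1]
  [  0,   3,   1]

Rank = 2 (number of non-zero pivot rows).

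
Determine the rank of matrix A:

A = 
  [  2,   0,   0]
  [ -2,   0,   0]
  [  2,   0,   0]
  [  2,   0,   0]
rank(A) = 1

Row reduce:
R2 → R2 + (1)·R1
R3 → R3 - (1)·R1
R4 → R4 - (1)·R1
REF = 
  [  2,   0,   0]
  [  0,   0,   0]
  [  0,   0,   0]
  [  0,   0,   0]
Pivot columns: 1 → 1 pivot.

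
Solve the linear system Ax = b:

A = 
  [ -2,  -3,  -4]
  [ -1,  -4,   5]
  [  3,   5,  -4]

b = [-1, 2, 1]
x = [2, -1, 0]

Row reduce the augmented matrix [A|b]:
R2 → R2 - (1/2)·R1
R3 → R3 + (3/2)·R1
R3 → R3 + (1/5)·R2
REF = 
  [   -2,    -3,    -4,    -1]
  [    0,  -5/2,     7,   5/2]
  [    0,     0, -43/5,     0]

Back-substitution:
x₃ = 0 / (-43/5) = 0
x₂ = (5/2 - (7)(0)) / (-5/2) = -1
x₁ = (-1 - (-3)(-1) - (-4)(0)) / (-2) = 2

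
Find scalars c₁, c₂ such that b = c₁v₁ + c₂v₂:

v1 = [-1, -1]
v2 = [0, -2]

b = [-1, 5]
c1 = 1, c2 = -3

b = 1·v1 + -3·v2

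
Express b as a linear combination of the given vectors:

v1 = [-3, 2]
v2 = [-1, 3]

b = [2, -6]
c1 = 0, c2 = -2

b = 0·v1 + -2·v2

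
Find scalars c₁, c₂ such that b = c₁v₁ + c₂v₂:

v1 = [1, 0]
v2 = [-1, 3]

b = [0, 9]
c1 = 3, c2 = 3

b = 3·v1 + 3·v2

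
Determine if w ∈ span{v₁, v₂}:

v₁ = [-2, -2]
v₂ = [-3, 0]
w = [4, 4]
Yes

Form the augmented matrix and row-reduce:
[v₁|v₂|w] = 
  [ -2,  -3,   4]
  [ -2,   0,   4]
R2 → R2 - (1)·R1
REF = 
  [ -2,  -3,   4]
  [  0,   3,   0]

No row of the form [0 0 | nonzero], so the system is consistent. Back-substitution gives c₁ = -2, c₂ = 0: w = (-2)·v₁ + (0)·v₂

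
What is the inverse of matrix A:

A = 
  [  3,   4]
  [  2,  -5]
det(A) = (3)(-5) - (4)(2) = -23
For a 2×2 matrix, A⁻¹ = (1/det(A)) · [[d, -b], [-c, a]]
    = (-1/23) · [[-5, -4], [-2, 3]]

A⁻¹ = 
  [ 5/23,  4/23]
  [ 2/23, -3/23]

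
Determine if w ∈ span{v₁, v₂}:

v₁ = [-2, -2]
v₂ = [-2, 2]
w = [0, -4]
Yes

Form the augmented matrix and row-reduce:
[v₁|v₂|w] = 
  [ -2,  -2,   0]
  [ -2,   2,  -4]
R2 → R2 - (1)·R1
REF = 
  [ -2,  -2,   0]
  [  0,   4,  -4]

No row of the form [0 0 | nonzero], so the system is consistent. Back-substitution gives c₁ = 1, c₂ = -1: w = (1)·v₁ + (-1)·v₂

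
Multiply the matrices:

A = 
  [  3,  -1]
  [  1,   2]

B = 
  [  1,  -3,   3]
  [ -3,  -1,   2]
AB = 
  [  6,  -8,   7]
  [ -5,  -5,   7]

A is 2×2 and B is 2×3, so AB is 2×3. Each entry is (row of A)·(column of B):
AB[1,1] = (3)(1) + (-1)(-3) = 6
AB[1,2] = (3)(-3) + (-1)(-1) = -8
AB[1,3] = (3)(3) + (-1)(2) = 7
AB[2,1] = (1)(1) + (2)(-3) = -5
AB[2,2] = (1)(-3) + (2)(-1) = -5
AB[2,3] = (1)(3) + (2)(2) = 7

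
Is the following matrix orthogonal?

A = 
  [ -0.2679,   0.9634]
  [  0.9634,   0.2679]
Yes

AᵀA = 
  [  0.9999,   0]
  [  0,   0.9999]
≈ I (equal to I up to the 4-dp rounding of the entries)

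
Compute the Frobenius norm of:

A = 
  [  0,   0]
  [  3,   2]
||A||_F = 3.606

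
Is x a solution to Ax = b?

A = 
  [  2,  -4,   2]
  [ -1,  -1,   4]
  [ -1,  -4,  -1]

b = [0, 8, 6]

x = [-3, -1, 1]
Yes

Ax = [0, 8, 6] = b ✓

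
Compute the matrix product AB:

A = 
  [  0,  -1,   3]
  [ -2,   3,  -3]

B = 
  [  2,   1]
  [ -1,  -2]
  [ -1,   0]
A is 2×3 and B is 3×2, so AB is 2×2. Each entry is (row of A)·(column of B):
AB[1,1] = (0)(2) + (-1)(-1) + (3)(-1) = -2
AB[1,2] = (0)(1) + (-1)(-2) + (3)(0) = 2
AB[2,1] = (-2)(2) + (3)(-1) + (-3)(-1) = -4
AB[2,2] = (-2)(1) + (3)(-2) + (-3)(0) = -8

AB = 
  [ -2,   2]
  [ -4,  -8]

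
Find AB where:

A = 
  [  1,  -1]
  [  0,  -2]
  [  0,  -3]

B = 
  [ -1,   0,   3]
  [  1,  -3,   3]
A is 3×2 and B is 2×3, so AB is 3×3. Each entry is (row of A)·(column of B):
AB[1,1] = (1)(-1) + (-1)(1) = -2
AB[1,2] = (1)(0) + (-1)(-3) = 3
AB[1,3] = (1)(3) + (-1)(3) = 0
AB[2,1] = (0)(-1) + (-2)(1) = -2
AB[2,2] = (0)(0) + (-2)(-3) = 6
AB[2,3] = (0)(3) + (-2)(3) = -6
AB[3,1] = (0)(-1) + (-3)(1) = -3
AB[3,2] = (0)(0) + (-3)(-3) = 9
AB[3,3] = (0)(3) + (-3)(3) = -9

AB = 
  [ -2,   3,   0]
  [ -2,   6,  -6]
  [ -3,   9,  -9]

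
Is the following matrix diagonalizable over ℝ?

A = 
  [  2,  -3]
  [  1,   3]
No

tr(A) = 5, det(A) = 9
Characteristic polynomial: λ² - tr(A)λ + det(A) = λ² - 5λ + 9
λ² - 5λ + 9 = 0  ⇒  λ = (5 ± √((-5)² - 4·(9)))/2 = (5 ± √(-11))/2
  = (5 + i√11)/2,  (5 - i√11)/2
Eigenvalues: (5 + i√11)/2, (5 - i√11)/2  (≈ 2.5 + 1.658i, 2.5 - 1.658i)
Has complex eigenvalues (not diagonalizable over ℝ).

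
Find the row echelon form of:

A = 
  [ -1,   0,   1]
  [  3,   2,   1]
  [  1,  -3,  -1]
Row operations:
R2 → R2 + (3)·R1
R3 → R3 + (1)·R1
R3 → R3 + (3/2)·R2

Resulting echelon form:
REF = 
  [ -1,   0,   1]
  [  0,   2,   4]
  [  0,   0,   6]

Rank = 3 (number of non-zero pivot rows).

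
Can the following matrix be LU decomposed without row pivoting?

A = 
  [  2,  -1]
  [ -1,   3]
Yes.
A[1,1] = 2 ≠ 0, so Gaussian elimination proceeds without a row swap: multiplier ℓ₂₁ = (-1)/(2) = -1/2, and U[2,2] = 3 - (-1/2)(-1) = 5/2.
L = 
  [   1,    0]
  [-1/2,    1]
U = 
  [  2,  -1]
  [  0, 5/2]
Check row 2 of LU: [(-1/2)(2), (-1/2)(-1) + (5/2)] = [-1, 3] = row 2 of A ✓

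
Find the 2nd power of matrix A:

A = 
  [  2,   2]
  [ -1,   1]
A² = A·A:
A²[1,1] = (2)(2) + (2)(-1) = 2
A²[1,2] = (2)(2) + (2)(1) = 6
A²[2,1] = (-1)(2) + (1)(-1) = -3
A²[2,2] = (-1)(2) + (1)(1) = -1
A² = 
  [  2,   6]
  [ -3,  -1]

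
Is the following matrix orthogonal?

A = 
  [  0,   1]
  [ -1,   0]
Yes

AᵀA = 
  [  1,   0]
  [  0,   1]
= I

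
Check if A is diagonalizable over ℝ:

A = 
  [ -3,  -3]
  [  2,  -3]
No

tr(A) = -6, det(A) = 15
Characteristic polynomial: λ² - tr(A)λ + det(A) = λ² + 6λ + 15
λ² + 6λ + 15 = 0  ⇒  λ = (-6 ± √((6)² - 4·(15)))/2 = (-6 ± √(-24))/2
  = -3 + i√6,  -3 - i√6
Eigenvalues: -3 + i√6, -3 - i√6  (≈ -3 + 2.449i, -3 - 2.449i)
Has complex eigenvalues (not diagonalizable over ℝ).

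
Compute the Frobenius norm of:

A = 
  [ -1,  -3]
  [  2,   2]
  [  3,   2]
||A||_F = 5.568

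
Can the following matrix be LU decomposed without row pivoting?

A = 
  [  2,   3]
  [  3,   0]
Yes.
A[1,1] = 2 ≠ 0, so Gaussian elimination proceeds without a row swap: multiplier ℓ₂₁ = (3)/(2) = 3/2, and U[2,2] = 0 - (3/2)(3) = -9/2.
L = 
  [  1,   0]
  [3/2,   1]
U = 
  [   2,    3]
  [   0, -9/2]
Check row 2 of LU: [(3/2)(2), (3/2)(3) + (-9/2)] = [3, 0] = row 2 of A ✓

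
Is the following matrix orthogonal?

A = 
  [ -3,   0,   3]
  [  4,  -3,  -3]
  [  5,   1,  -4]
No

AᵀA = 
  [ 50,  -7, -41]
  [ -7,  10,   5]
  [-41,   5,  34]
≠ I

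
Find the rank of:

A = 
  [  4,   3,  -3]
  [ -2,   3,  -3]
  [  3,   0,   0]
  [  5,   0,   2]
Row reduce:
R2 → R2 + (1/2)·R1
R3 → R3 - (3/4)·R1
R4 → R4 - (5/4)·R1
R3 → R3 + (1/2)·R2
R4 → R4 + (5/6)·R2
Swap R3 ↔ R4
REF = 
  [   4,    3,   -3]
  [   0,  9/2, -9/2]
  [   0,    0,    2]
  [   0,    0,    0]
Pivot columns: 1, 2, 3 → 3 pivots.

rank(A) = 3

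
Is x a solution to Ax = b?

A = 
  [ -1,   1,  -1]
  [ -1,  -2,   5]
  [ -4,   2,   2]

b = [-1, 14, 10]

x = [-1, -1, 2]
No

Ax = [-2, 13, 6] ≠ b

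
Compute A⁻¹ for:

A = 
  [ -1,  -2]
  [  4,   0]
det(A) = (-1)(0) - (-2)(4) = 8
For a 2×2 matrix, A⁻¹ = (1/det(A)) · [[d, -b], [-c, a]]
    = (1/8) · [[0, 2], [-4, -1]]

A⁻¹ = 
  [   0,  1/4]
  [-1/2, -1/8]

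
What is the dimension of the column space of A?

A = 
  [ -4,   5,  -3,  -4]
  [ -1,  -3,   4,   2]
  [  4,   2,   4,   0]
Row reduce:
R2 → R2 - (1/4)·R1
R3 → R3 + (1)·R1
R3 → R3 + (28/17)·R2
REF = 
  [    -4,      5,     -3,     -4]
  [     0,  -17/4,   19/4,      3]
  [     0,      0, 150/17,  16/17]
Pivot columns: 1, 2, 3 → 3 pivots.
dim(Col(A)) = number of pivot columns = 3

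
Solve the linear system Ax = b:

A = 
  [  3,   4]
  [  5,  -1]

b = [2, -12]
x = [-2, 2]

Row reduce the augmented matrix [A|b]:
R2 → R2 - (5/3)·R1
REF = 
  [    3,     4,     2]
  [    0, -23/3, -46/3]

Back-substitution:
x₂ = (-46/3) / (-23/3) = 2
x₁ = (2 - (4)(2)) / 3 = -2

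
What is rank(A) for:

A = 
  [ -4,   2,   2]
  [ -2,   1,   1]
Row reduce:
R2 → R2 - (1/2)·R1
REF = 
  [ -4,   2,   2]
  [  0,   0,   0]
Pivot columns: 1 → 1 pivot.

rank(A) = 1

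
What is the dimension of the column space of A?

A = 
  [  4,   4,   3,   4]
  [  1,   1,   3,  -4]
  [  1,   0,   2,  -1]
dim(Col(A)) = 3

Row reduce:
R2 → R2 - (1/4)·R1
R3 → R3 - (1/4)·R1
Swap R2 ↔ R3
REF = 
  [  4,   4,   3,   4]
  [  0,  -1, 5/4,  -2]
  [  0,   0, 9/4,  -5]
Pivot columns: 1, 2, 3 → 3 pivots.
dim(Col(A)) = number of pivot columns = 3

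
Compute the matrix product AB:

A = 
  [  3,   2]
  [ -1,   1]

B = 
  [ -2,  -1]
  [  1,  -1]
AB = 
  [ -4,  -5]
  [  3,   0]

A is 2×2 and B is 2×2, so AB is 2×2. Each entry is (row of A)·(column of B):
AB[1,1] = (3)(-2) + (2)(1) = -4
AB[1,2] = (3)(-1) + (2)(-1) = -5
AB[2,1] = (-1)(-2) + (1)(1) = 3
AB[2,2] = (-1)(-1) + (1)(-1) = 0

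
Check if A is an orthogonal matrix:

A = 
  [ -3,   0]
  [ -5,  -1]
No

AᵀA = 
  [ 34,   5]
  [  5,   1]
≠ I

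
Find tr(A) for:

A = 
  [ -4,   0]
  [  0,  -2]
-6

tr(A) = -4 + -2 = -6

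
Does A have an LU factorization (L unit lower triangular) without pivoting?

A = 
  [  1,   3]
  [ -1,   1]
Yes.
A[1,1] = 1 ≠ 0, so Gaussian elimination proceeds without a row swap: multiplier ℓ₂₁ = (-1)/(1) = -1, and U[2,2] = 1 - (-1)(3) = 4.
L = 
  [  1,   0]
  [ -1,   1]
U = 
  [  1,   3]
  [  0,   4]
Check row 2 of LU: [(-1)(1), (-1)(3) + 4] = [-1, 1] = row 2 of A ✓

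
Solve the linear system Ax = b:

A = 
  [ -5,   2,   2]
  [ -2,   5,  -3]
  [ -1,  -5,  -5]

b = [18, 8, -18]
Row reduce the augmented matrix [A|b]:
R2 → R2 - (2/5)·R1
R3 → R3 - (1/5)·R1
R3 → R3 + (9/7)·R2
REF = 
  [    -5,      2,      2,     18]
  [     0,   21/5,  -19/5,    4/5]
  [     0,      0,  -72/7, -144/7]

Back-substitution:
x₃ = (-144/7) / (-72/7) = 2
x₂ = (4/5 - (-19/5)(2)) / (21/5) = 2
x₁ = (18 - (2)(2) - (2)(2)) / (-5) = -2

x = [-2, 2, 2]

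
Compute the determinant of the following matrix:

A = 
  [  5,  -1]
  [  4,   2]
For a 2×2 matrix, det = ad - bc = (5)(2) - (-1)(4) = 14

det(A) = 14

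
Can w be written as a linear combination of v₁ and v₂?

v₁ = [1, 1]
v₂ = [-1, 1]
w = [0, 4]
Yes

Form the augmented matrix and row-reduce:
[v₁|v₂|w] = 
  [  1,  -1,   0]
  [  1,   1,   4]
R2 → R2 - (1)·R1
REF = 
  [  1,  -1,   0]
  [  0,   2,   4]

No row of the form [0 0 | nonzero], so the system is consistent. Back-substitution gives c₁ = 2, c₂ = 2: w = (2)·v₁ + (2)·v₂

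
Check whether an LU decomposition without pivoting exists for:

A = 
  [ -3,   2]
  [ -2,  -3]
Yes.
A[1,1] = -3 ≠ 0, so Gaussian elimination proceeds without a row swap: multiplier ℓ₂₁ = (-2)/(-3) = 2/3, and U[2,2] = -3 - (2/3)(2) = -13/3.
L = 
  [  1,   0]
  [2/3,   1]
U = 
  [   -3,     2]
  [    0, -13/3]
Check row 2 of LU: [(2/3)(-3), (2/3)(2) + (-13/3)] = [-2, -3] = row 2 of A ✓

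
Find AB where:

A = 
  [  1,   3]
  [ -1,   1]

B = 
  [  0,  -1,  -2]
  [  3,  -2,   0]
AB = 
  [  9,  -7,  -2]
  [  3,  -1,   2]

A is 2×2 and B is 2×3, so AB is 2×3. Each entry is (row of A)·(column of B):
AB[1,1] = (1)(0) + (3)(3) = 9
AB[1,2] = (1)(-1) + (3)(-2) = -7
AB[1,3] = (1)(-2) + (3)(0) = -2
AB[2,1] = (-1)(0) + (1)(3) = 3
AB[2,2] = (-1)(-1) + (1)(-2) = -1
AB[2,3] = (-1)(-2) + (1)(0) = 2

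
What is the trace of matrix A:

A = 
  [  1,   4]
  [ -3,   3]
4

tr(A) = 1 + 3 = 4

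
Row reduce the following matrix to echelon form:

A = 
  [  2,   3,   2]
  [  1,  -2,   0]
Row operations:
R2 → R2 - (1/2)·R1

Resulting echelon form:
REF = 
  [   2,    3,    2]
  [   0, -7/2,   -1]

Rank = 2 (number of non-zero pivot rows).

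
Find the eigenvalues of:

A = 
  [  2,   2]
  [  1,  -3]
tr(A) = -1, det(A) = -8
Characteristic polynomial: λ² - tr(A)λ + det(A) = λ² + λ - 8
λ² + λ - 8 = 0  ⇒  λ = (-1 ± √((1)² - 4·(-8)))/2 = (-1 ± √(33))/2
  = (-1 + √33)/2,  (-1 - √33)/2

λ = (-1 + √33)/2, (-1 - √33)/2  (≈ 2.372, -3.372)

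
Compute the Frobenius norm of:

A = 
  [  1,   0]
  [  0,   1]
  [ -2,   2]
||A||_F = 3.162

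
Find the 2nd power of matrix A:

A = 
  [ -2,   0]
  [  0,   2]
A² = A·A:
A²[1,1] = (-2)(-2) + (0)(0) = 4
A²[1,2] = (-2)(0) + (0)(2) = 0
A²[2,1] = (0)(-2) + (2)(0) = 0
A²[2,2] = (0)(0) + (2)(2) = 4
A² = 
  [  4,   0]
  [  0,   4]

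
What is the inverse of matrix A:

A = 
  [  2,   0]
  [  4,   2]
det(A) = (2)(2) - (0)(4) = 4
For a 2×2 matrix, A⁻¹ = (1/det(A)) · [[d, -b], [-c, a]]
    = (1/4) · [[2, 0], [-4, 2]]

A⁻¹ = 
  [1/2,   0]
  [ -1, 1/2]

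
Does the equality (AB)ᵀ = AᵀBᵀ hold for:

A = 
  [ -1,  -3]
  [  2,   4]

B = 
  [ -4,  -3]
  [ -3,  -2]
No

(AB)ᵀ = 
  [ 13, -20]
  [  9, -14]

AᵀBᵀ = 
  [ -2,  -1]
  [  0,   1]

The two matrices differ, so (AB)ᵀ ≠ AᵀBᵀ in general. The correct identity is (AB)ᵀ = BᵀAᵀ.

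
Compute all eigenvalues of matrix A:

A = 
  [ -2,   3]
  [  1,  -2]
tr(A) = -4, det(A) = 1
Characteristic polynomial: λ² - tr(A)λ + det(A) = λ² + 4λ + 1
λ² + 4λ + 1 = 0  ⇒  λ = (-4 ± √((4)² - 4·(1)))/2 = (-4 ± √(12))/2
  = -2 + √3,  -2 - √3

λ = -2 + √3, -2 - √3  (≈ -0.2679, -3.732)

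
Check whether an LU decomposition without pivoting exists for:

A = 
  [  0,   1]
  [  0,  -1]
Yes.
The first column is zero, so A is already upper triangular: L = I, U = A.
L = 
  [  1,   0]
  [  0,   1]
U = 
  [  0,   1]
  [  0,  -1]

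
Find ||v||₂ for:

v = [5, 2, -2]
5.745

||v||₂ = √((5)² + (2)² + (-2)²) = √33 = 5.745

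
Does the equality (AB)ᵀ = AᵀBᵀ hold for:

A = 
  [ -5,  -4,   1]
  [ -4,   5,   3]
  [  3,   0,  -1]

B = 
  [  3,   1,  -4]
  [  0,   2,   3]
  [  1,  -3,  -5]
No

(AB)ᵀ = 
  [-14,  -9,   8]
  [-16,  -3,   6]
  [  3,  16,  -7]

AᵀBᵀ = 
  [-31,   1,  -8]
  [ -7,  10, -19]
  [ 10,   3,  -3]

The two matrices differ, so (AB)ᵀ ≠ AᵀBᵀ in general. The correct identity is (AB)ᵀ = BᵀAᵀ.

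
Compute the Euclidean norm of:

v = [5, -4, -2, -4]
7.81

||v||₂ = √((5)² + (-4)² + (-2)² + (-4)²) = √61 = 7.81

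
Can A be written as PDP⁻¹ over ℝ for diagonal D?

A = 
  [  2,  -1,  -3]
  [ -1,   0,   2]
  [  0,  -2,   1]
No

Characteristic polynomial: det(λI - A) = λ³ - 3λ² + 5λ - 1
By the rational root theorem any rational root is an integer dividing 1; none of those is a root, so p(λ) has no rational roots and hence (being an irreducible cubic) no repeated roots.
Discriminant of the cubic: Δ = -140
Δ < 0 ⇒ one real eigenvalue and a complex-conjugate pair: λ ≈ 1.385 + 1.564i, 1.385 - 1.564i, 0.2291
Has complex eigenvalues (not diagonalizable over ℝ).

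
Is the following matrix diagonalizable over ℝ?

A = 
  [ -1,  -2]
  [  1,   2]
Yes

tr(A) = 1, det(A) = 0
Characteristic polynomial: λ² - tr(A)λ + det(A) = λ² - λ
λ² - λ = λ(λ - 1)
Eigenvalues: 1, 0
λ=0: alg. mult. = 1, geom. mult. = 2 - rank(A - (0)I) = 2 - 1 = 1
λ=1: alg. mult. = 1, geom. mult. = 2 - rank(A - (1)I) = 2 - 1 = 1
Sum of geometric multiplicities equals n, so A has n independent eigenvectors.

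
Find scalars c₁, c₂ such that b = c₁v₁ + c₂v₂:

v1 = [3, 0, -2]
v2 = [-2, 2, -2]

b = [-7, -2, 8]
c1 = -3, c2 = -1

b = -3·v1 + -1·v2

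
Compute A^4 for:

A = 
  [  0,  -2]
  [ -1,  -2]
A^4 = 
  [ 12,  32]
  [ 16,  44]

A² = A·A:
A²[1,1] = (0)(0) + (-2)(-1) = 2
A²[1,2] = (0)(-2) + (-2)(-2) = 4
A²[2,1] = (-1)(0) + (-2)(-1) = 2
A²[2,2] = (-1)(-2) + (-2)(-2) = 6
A² = 
  [  2,   4]
  [  2,   6]

A^3 = A^2·A:
A^3[1,1] = (2)(0) + (4)(-1) = -4
A^3[1,2] = (2)(-2) + (4)(-2) = -12
A^3[2,1] = (2)(0) + (6)(-1) = -6
A^3[2,2] = (2)(-2) + (6)(-2) = -16
A^3 = 
  [ -4, -12]
  [ -6, -16]

A^4 = A^3·A:
A^4[1,1] = (-4)(0) + (-12)(-1) = 12
A^4[1,2] = (-4)(-2) + (-12)(-2) = 32
A^4[2,1] = (-6)(0) + (-16)(-1) = 16
A^4[2,2] = (-6)(-2) + (-16)(-2) = 44
A^4 = 
  [ 12,  32]
  [ 16,  44]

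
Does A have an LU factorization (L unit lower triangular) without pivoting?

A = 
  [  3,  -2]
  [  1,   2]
Yes.
A[1,1] = 3 ≠ 0, so Gaussian elimination proceeds without a row swap: multiplier ℓ₂₁ = (1)/(3) = 1/3, and U[2,2] = 2 - (1/3)(-2) = 8/3.
L = 
  [  1,   0]
  [1/3,   1]
U = 
  [  3,  -2]
  [  0, 8/3]
Check row 2 of LU: [(1/3)(3), (1/3)(-2) + (8/3)] = [1, 2] = row 2 of A ✓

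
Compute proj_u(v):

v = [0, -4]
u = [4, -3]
v·u = (0)(4) + (-4)(-3) = 12
u·u = (4)² + (-3)² = 25
proj_u(v) = (v·u / u·u) × u = (12/25) × u

proj_u(v) = [48/25, -36/25]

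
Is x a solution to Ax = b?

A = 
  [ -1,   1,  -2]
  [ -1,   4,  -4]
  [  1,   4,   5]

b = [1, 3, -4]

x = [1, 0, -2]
No

Ax = [3, 7, -9] ≠ b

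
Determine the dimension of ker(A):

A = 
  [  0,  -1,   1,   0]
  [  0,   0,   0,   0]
nullity(A) = 3

Row reduce:
(no row operations needed)
REF = 
  [  0,  -1,   1,   0]
  [  0,   0,   0,   0]
Pivot columns: 2 → 1 pivot.
rank(A) = 1, so nullity(A) = 4 - 1 = 3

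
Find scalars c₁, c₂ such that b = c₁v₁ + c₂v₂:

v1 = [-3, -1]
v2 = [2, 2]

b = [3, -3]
c1 = -3, c2 = -3

b = -3·v1 + -3·v2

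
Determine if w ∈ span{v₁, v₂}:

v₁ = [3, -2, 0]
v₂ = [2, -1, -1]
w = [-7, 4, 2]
Yes

Form the augmented matrix and row-reduce:
[v₁|v₂|w] = 
  [  3,   2,  -7]
  [ -2,  -1,   4]
  [  0,  -1,   2]
R2 → R2 + (2/3)·R1
R3 → R3 + (3)·R2
REF = 
  [   3,    2,   -7]
  [   0,  1/3, -2/3]
  [   0,    0,    0]

No row of the form [0 0 | nonzero], so the system is consistent. Back-substitution gives c₁ = -1, c₂ = -2: w = (-1)·v₁ + (-2)·v₂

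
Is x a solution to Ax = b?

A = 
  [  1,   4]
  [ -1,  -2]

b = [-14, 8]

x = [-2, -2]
No

Ax = [-10, 6] ≠ b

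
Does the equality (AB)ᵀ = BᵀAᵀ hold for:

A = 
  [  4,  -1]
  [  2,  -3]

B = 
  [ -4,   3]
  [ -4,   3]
Yes

(AB)ᵀ = 
  [-12,   4]
  [  9,  -3]

BᵀAᵀ = 
  [-12,   4]
  [  9,  -3]

Both sides are equal — this is the standard identity (AB)ᵀ = BᵀAᵀ, which holds for all A, B.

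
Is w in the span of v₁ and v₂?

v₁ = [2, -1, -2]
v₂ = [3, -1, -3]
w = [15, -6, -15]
Yes

Form the augmented matrix and row-reduce:
[v₁|v₂|w] = 
  [  2,   3,  15]
  [ -1,  -1,  -6]
  [ -2,  -3, -15]
R2 → R2 + (1/2)·R1
R3 → R3 + (1)·R1
REF = 
  [  2,   3,  15]
  [  0, 1/2, 3/2]
  [  0,   0,   0]

No row of the form [0 0 | nonzero], so the system is consistent. Back-substitution gives c₁ = 3, c₂ = 3: w = (3)·v₁ + (3)·v₂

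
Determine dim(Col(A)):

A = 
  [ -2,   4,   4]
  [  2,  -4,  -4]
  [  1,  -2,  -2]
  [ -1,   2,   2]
dim(Col(A)) = 1

Row reduce:
R2 → R2 + (1)·R1
R3 → R3 + (1/2)·R1
R4 → R4 - (1/2)·R1
REF = 
  [ -2,   4,   4]
  [  0,   0,   0]
  [  0,   0,   0]
  [  0,   0,   0]
Pivot columns: 1 → 1 pivot.
dim(Col(A)) = number of pivot columns = 1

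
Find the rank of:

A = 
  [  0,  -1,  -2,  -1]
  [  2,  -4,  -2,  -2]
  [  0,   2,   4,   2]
Row reduce:
Swap R1 ↔ R2
R3 → R3 + (2)·R2
REF = 
  [  2,  -4,  -2,  -2]
  [  0,  -1,  -2,  -1]
  [  0,   0,   0,   0]
Pivot columns: 1, 2 → 2 pivots.

rank(A) = 2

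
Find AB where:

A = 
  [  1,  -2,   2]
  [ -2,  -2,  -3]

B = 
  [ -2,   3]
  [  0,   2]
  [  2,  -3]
AB = 
  [  2,  -7]
  [ -2,  -1]

A is 2×3 and B is 3×2, so AB is 2×2. Each entry is (row of A)·(column of B):
AB[1,1] = (1)(-2) + (-2)(0) + (2)(2) = 2
AB[1,2] = (1)(3) + (-2)(2) + (2)(-3) = -7
AB[2,1] = (-2)(-2) + (-2)(0) + (-3)(2) = -2
AB[2,2] = (-2)(3) + (-2)(2) + (-3)(-3) = -1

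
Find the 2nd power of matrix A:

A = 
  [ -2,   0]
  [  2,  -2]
A² = A·A:
A²[1,1] = (-2)(-2) + (0)(2) = 4
A²[1,2] = (-2)(0) + (0)(-2) = 0
A²[2,1] = (2)(-2) + (-2)(2) = -8
A²[2,2] = (2)(0) + (-2)(-2) = 4
A² = 
  [  4,   0]
  [ -8,   4]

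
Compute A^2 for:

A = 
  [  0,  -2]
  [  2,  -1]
A² = A·A:
A²[1,1] = (0)(0) + (-2)(2) = -4
A²[1,2] = (0)(-2) + (-2)(-1) = 2
A²[2,1] = (2)(0) + (-1)(2) = -2
A²[2,2] = (2)(-2) + (-1)(-1) = -3
A² = 
  [ -4,   2]
  [ -2,  -3]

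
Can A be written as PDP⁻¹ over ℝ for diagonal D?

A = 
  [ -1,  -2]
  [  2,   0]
No

tr(A) = -1, det(A) = 4
Characteristic polynomial: λ² - tr(A)λ + det(A) = λ² + λ + 4
λ² + λ + 4 = 0  ⇒  λ = (-1 ± √((1)² - 4·(4)))/2 = (-1 ± √(-15))/2
  = (-1 + i√15)/2,  (-1 - i√15)/2
Eigenvalues: (-1 + i√15)/2, (-1 - i√15)/2  (≈ -0.5 + 1.936i, -0.5 - 1.936i)
Has complex eigenvalues (not diagonalizable over ℝ).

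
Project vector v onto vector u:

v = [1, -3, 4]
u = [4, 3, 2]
v·u = (1)(4) + (-3)(3) + (4)(2) = 3
u·u = (4)² + (3)² + (2)² = 29
proj_u(v) = (v·u / u·u) × u = (3/29) × u

proj_u(v) = [12/29, 9/29, 6/29]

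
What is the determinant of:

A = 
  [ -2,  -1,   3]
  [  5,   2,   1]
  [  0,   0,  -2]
Cofactor expansion along row 1:
det(A) = (-2)·((2)(-2) - (1)(0)) - (-1)·((5)(-2) - (1)(0)) + (3)·((5)(0) - (2)(0))
  = (-2)(-4) - (-1)(-10) + (3)(0)
  = -2

det(A) = -2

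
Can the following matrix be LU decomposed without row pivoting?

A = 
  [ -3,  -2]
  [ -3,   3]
Yes.
A[1,1] = -3 ≠ 0, so Gaussian elimination proceeds without a row swap: multiplier ℓ₂₁ = (-3)/(-3) = 1, and U[2,2] = 3 - (1)(-2) = 5.
L = 
  [  1,   0]
  [  1,   1]
U = 
  [ -3,  -2]
  [  0,   5]
Check row 2 of LU: [(1)(-3), (1)(-2) + 5] = [-3, 3] = row 2 of A ✓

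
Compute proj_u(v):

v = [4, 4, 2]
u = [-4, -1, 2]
v·u = (4)(-4) + (4)(-1) + (2)(2) = -16
u·u = (-4)² + (-1)² + (2)² = 21
proj_u(v) = (v·u / u·u) × u = (-16/21) × u

proj_u(v) = [64/21, 16/21, -32/21]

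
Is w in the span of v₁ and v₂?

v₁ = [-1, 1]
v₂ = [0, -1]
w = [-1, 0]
Yes

Form the augmented matrix and row-reduce:
[v₁|v₂|w] = 
  [ -1,   0,  -1]
  [  1,  -1,   0]
R2 → R2 + (1)·R1
REF = 
  [ -1,   0,  -1]
  [  0,  -1,  -1]

No row of the form [0 0 | nonzero], so the system is consistent. Back-substitution gives c₁ = 1, c₂ = 1: w = (1)·v₁ + (1)·v₂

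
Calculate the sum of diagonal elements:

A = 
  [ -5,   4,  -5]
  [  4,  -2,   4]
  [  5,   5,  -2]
-9

tr(A) = -5 + -2 + -2 = -9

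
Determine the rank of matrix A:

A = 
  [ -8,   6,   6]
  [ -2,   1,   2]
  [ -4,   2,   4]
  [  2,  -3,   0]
Row reduce:
R2 → R2 - (1/4)·R1
R3 → R3 - (1/2)·R1
R4 → R4 + (1/4)·R1
R3 → R3 - (2)·R2
R4 → R4 - (3)·R2
REF = 
  [  -8,    6,    6]
  [   0, -1/2,  1/2]
  [   0,    0,    0]
  [   0,    0,    0]
Pivot columns: 1, 2 → 2 pivots.

rank(A) = 2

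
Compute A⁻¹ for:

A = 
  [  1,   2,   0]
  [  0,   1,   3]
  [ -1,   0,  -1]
det(A) = (1)·((1)(-1) - (3)(0)) - (2)·((0)(-1) - (3)(-1)) + (0)·((0)(0) - (1)(-1))
  = (1)(-1) - (2)(3) + (0)(1)
  = -7
det(A) = -7 ≠ 0, so A is invertible.

Cofactors Cᵢⱼ = (-1)ⁱ⁺ʲ·Mᵢⱼ:
C = 
  [ -1,  -3,   1]
  [  2,  -1,  -2]
  [  6,  -3,   1]

adj(A) = Cᵀ:
adj(A) = 
  [ -1,   2,   6]
  [ -3,  -1,  -3]
  [  1,  -2,   1]

A⁻¹ = (-1/7) · adj(A):
A⁻¹ = 
  [ 1/7, -2/7, -6/7]
  [ 3/7,  1/7,  3/7]
  [-1/7,  2/7, -1/7]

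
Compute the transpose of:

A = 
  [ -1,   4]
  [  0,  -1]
Aᵀ = 
  [ -1,   0]
  [  4,  -1]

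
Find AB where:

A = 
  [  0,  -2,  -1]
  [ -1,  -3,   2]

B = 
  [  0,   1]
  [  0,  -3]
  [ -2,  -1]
AB = 
  [  2,   7]
  [ -4,   6]

A is 2×3 and B is 3×2, so AB is 2×2. Each entry is (row of A)·(column of B):
AB[1,1] = (0)(0) + (-2)(0) + (-1)(-2) = 2
AB[1,2] = (0)(1) + (-2)(-3) + (-1)(-1) = 7
AB[2,1] = (-1)(0) + (-3)(0) + (2)(-2) = -4
AB[2,2] = (-1)(1) + (-3)(-3) + (2)(-1) = 6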